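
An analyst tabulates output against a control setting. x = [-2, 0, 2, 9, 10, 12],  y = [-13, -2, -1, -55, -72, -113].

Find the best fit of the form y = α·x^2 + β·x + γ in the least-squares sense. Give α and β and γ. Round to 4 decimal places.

The normal system AᵀA·[α, β, γ]ᵀ = Aᵀy is [[37329, 3457, 333]; [3457, 333, 31]; [333, 31, 6]]·[α, β, γ]ᵀ = [-27983, -2547, -256]ᵀ.
Inverting the 3×3 Gram matrix, [α, β, γ]ᵀ = [-764173/726132, 844665/242044, -831169/363066]ᵀ.

α = -1.0524, β = 3.4897, γ = -2.2893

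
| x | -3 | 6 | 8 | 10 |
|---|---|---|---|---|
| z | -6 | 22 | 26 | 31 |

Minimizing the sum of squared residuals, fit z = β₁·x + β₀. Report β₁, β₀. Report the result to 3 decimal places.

Entries of MᵀM: Σx·x = 209, Σx = 21, Σ1 = 4.
And Σx·z = 668, Σz = 73.
MᵀM·[β₁, β₀]ᵀ = Mᵀz becomes [[209, 21]; [21, 4]]·[β₁, β₀]ᵀ = [668, 73]ᵀ.
Eliminating β₀: 4·(row 1) − 21·(row 2) gives 395·β₁ = 4·668 − 21·73 = 1139, so β₁ = 1139/395.
Then β₀ = (73 − 21·(1139/395))/4 = 1229/395.

β₁ = 2.884, β₀ = 3.111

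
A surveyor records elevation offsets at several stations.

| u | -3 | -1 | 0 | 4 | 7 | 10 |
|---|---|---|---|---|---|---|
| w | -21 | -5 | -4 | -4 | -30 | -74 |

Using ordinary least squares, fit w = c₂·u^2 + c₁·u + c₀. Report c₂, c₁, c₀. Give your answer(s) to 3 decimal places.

c₂ = -1.059, c₁ = 3.376, c₀ = -1.681

Entries of AᵀA: Σu^2·u^2 = 12739, Σu^2·u = 1379, Σu^2 = 175, Σu·u = 175, Σu = 17, Σ1 = 6.
Right-hand side: Σu^2·w = -9128, Σu·w = -898, Σw = -138.
So AᵀA·[c₂, c₁, c₀]ᵀ = Aᵀw: [[12739, 1379, 175]; [1379, 175, 17]; [175, 17, 6]]·[c₂, c₁, c₀]ᵀ = [-9128, -898, -138]ᵀ.
Row-reducing yields c₂ = -199465/188368, c₁ = 635939/188368, c₀ = -158281/94184.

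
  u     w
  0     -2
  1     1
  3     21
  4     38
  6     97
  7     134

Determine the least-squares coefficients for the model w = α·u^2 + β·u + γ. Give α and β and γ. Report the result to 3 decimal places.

α = 3.042, β = -1.972, γ = -1.203

Normal-equation sums: Σu^2·u^2 = 4035, Σu^2·u = 651, Σu^2 = 111, Σu·u = 111, Σu = 21, Σ1 = 6.
For Aᵀw: Σu^2·w = 10856, Σu·w = 1736, Σw = 289.
Row-reducing yields α = 73/24, β = -1183/600, γ = -361/300.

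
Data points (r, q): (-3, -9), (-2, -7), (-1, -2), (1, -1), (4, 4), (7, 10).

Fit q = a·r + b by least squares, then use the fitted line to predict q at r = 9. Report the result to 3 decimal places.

q̂ = 13.545

The normal equations are: 80·a + 6·b = 128;  6·a + 6·b = -5.
(Σr·r = 80, Σr = 6, Σ1 = 6, Σr·q = 128, Σq = -5.)
Eliminating b: 6·(row 1) − 6·(row 2) gives 444·a = 6·128 − 6·(-5) = 798, so a = 133/74.
Then b = ((-5) − 6·(133/74))/6 = -292/111.
At r = 9: q̂ = (133/74)·(9) + (-292/111)·(1) = 3007/222.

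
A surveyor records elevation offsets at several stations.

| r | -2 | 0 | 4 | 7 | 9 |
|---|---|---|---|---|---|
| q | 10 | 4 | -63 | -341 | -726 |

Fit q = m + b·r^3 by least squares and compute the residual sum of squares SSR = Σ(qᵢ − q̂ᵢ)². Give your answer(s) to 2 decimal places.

Entries of XᵀX: Σ1 = 5, Σr^3 = 1128, Σr^3·r^3 = 653250.
And Σq = -1116, Σr^3·q = -650329.
So XᵀX·[m, b]ᵀ = Xᵀq: [[5, 1128]; [1128, 653250]]·[m, b]ᵀ = [-1116, -650329]ᵀ.
det = 5·653250 − 1128² = 1993866.
m = ((-1116)·653250 − 1128·(-650329))/1993866 = 757352/332311; b = (5·(-650329) − 1128·(-1116))/1993866 = -1992797/1993866.
Residuals: -273914/996933, 571892/332311, -1309331/996933, -923047/1993866, 219395/664622; SSR = 10139551/1993866.

SSR = 5.09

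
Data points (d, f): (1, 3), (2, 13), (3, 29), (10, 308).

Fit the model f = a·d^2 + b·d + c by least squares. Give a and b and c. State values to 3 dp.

a = 2.984, b = 1.062, c = -1.051

Setting ∂/∂a … = 0 gives: 10098·a + 1036·b + 114·c = 31116;  1036·a + 114·b + 16·c = 3196;  114·a + 16·b + 4·c = 353.
Row-reducing yields a = 3611/1210, b = 3213/3025, c = -6359/6050.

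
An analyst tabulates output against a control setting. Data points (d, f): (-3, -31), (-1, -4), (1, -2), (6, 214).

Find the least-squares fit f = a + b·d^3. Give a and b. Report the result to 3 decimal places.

Entries of XᵀX: Σ1 = 4, Σd^3 = 189, Σd^3·d^3 = 47387.
For Xᵀf: Σf = 177, Σd^3·f = 47063.
So XᵀX·[a, b]ᵀ = Xᵀf: [[4, 189]; [189, 47387]]·[a, b]ᵀ = [177, 47063]ᵀ.
Δ = 4·47387 − 189² = 153827.
a = (177·47387 − 189·47063)/153827 = -507408/153827; b = (4·47063 − 189·177)/153827 = 154799/153827.

a = -3.299, b = 1.006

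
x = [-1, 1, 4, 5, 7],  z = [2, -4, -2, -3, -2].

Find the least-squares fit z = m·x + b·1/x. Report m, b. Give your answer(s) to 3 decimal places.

m = -0.319, b = -2.727

Normal-equation sums: Σx·x = 92, Σx·1/x = 5, Σ1/x·1/x = 41609/19600.
Moment sums: Σx·z = -43, Σ1/x·z = -517/70.
So MᵀM·[m, b]ᵀ = Mᵀz: [[92, 5]; [5, 41609/19600]]·[m, b]ᵀ = [-43, -517/70]ᵀ.
det = 92·(41609/19600) − 5² = 834507/4900.
m = ((-43)·(41609/19600) − 5·(-517/70))/(834507/4900) = -355129/1112676; b = (92·(-517/70) − 5·(-43))/(834507/4900) = -758660/278169.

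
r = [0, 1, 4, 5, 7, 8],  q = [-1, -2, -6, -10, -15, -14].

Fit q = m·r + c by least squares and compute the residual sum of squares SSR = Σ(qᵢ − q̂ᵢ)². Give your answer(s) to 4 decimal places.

Entries of AᵀA: Σr·r = 155, Σr = 25, Σ1 = 6.
Right-hand side: Σr·q = -293, Σq = -48.
So AᵀA·[m, c]ᵀ = Aᵀq: [[155, 25]; [25, 6]]·[m, c]ᵀ = [-293, -48]ᵀ.
Eliminating c: 6·(row 1) − 25·(row 2) gives 305·m = 6·(-293) − 25·(-48) = -558, so m = -558/305.
Then c = ((-48) − 25·(-558/305))/6 = -23/61.
Residuals: -38/61, 63/305, 517/305, -29/61, -554/305, 309/305; SSR = 2396/305.

SSR = 7.8557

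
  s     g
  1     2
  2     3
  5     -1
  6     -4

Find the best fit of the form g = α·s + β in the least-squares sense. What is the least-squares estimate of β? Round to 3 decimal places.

β = 4.324

MᵀM·[α, β]ᵀ = Mᵀg reads: 66·α + 14·β = -21;  14·α + 4·β = 0.
Eliminating β: 4·(row 1) − 14·(row 2) gives 68·α = 4·(-21) − 14·0 = -84, so α = -21/17.
Then β = (0 − 14·(-21/17))/4 = 147/34.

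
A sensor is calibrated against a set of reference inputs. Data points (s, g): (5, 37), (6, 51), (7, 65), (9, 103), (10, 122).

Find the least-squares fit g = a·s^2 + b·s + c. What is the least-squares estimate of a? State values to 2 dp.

MᵀM·[a, b, c]ᵀ = Mᵀg reads: 20883·a + 2413·b + 291·c = 26489;  2413·a + 291·b + 37·c = 3093;  291·a + 37·b + 5·c = 378.
Row-reducing yields a = 535/616, b = 229/56, c = -401/77.

a = 0.87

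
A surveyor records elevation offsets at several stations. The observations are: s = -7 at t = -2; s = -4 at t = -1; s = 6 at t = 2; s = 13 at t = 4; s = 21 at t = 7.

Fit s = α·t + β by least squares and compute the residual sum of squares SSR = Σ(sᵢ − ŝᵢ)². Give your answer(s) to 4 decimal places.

The normal equations are: 74·α + 10·β = 229;  10·α + 5·β = 29.
Eliminating β: 5·(row 1) − 10·(row 2) gives 270·α = 5·229 − 10·29 = 855, so α = 19/6.
Then β = (29 − 10·(19/6))/5 = -8/15.
Residuals: -2/15, -3/10, 1/5, 13/15, -19/30; SSR = 13/10.

SSR = 1.3000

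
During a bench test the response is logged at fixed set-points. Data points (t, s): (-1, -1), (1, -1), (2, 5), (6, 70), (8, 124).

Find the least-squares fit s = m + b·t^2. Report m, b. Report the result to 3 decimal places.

Forming XᵀX = [[5, 106]; [106, 5410]] and Xᵀs = [197, 10474]ᵀ gives XᵀX·[m, b]ᵀ = Xᵀs.
det = 5·5410 − 106² = 15814.
m = (197·5410 − 106·10474)/15814 = -22237/7907; b = (5·10474 − 106·197)/15814 = 15744/7907.

m = -2.812, b = 1.991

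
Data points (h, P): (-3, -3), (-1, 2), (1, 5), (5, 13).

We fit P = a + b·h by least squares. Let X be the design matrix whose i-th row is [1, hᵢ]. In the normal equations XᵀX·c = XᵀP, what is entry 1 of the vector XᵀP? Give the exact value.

17

Entry 1 ↔ basis 1, so (XᵀP)_{1} = Σᵢ Pᵢ = (1)·(-3) + (1)·(2) + (1)·(5) + (1)·(13) = 17.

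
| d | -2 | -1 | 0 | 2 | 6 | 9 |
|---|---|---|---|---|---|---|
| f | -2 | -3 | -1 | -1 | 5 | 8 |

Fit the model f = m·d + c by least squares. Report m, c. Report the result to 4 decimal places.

m = 0.9964, c = -1.3250

From the data, Σd·d = 126, Σd = 14, Σ1 = 6.
For Xᵀf: Σd·f = 107, Σf = 6.
Δ = 126·6 − 14² = 560.
m = (107·6 − 14·6)/560 = 279/280; c = (126·6 − 14·107)/560 = -53/40.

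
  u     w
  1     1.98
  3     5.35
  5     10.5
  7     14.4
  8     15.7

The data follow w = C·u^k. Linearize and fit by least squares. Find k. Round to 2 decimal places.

Linearized form: ln w = k·ln u + ln C. From the 5 transformed points,
XᵀX = [[11.9079, 6.7334]; [6.7334, 5]], rhs = [16.5431, 10.1325]ᵀ  (here Σln u = 6.7334, Σ(ln u)² = 11.9079, Σln w = 10.1325, Σln u·ln w = 16.5431).
Slope k = (n·Σln u·ln w − Σln u·Σln w)/(n·Σ(ln u)² − (Σln u)²) = (5·16.5431 − 6.7334·10.1325)/14.2007 = 1.02035; ln C = (Σln w − k·Σln u)/n = 0.65240.

k = 1.02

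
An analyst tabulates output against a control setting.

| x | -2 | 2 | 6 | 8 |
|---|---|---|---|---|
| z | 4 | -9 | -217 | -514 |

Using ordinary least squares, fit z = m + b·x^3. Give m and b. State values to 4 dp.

m = -2.2476, b = -0.9986

Normal-equation sums: Σ1 = 4, Σx^3 = 728, Σx^3·x^3 = 308928.
And Σz = -736, Σx^3·z = -310144.
Normal equations: [[4, 728]; [728, 308928]]·[m, b]ᵀ = [-736, -310144]ᵀ.
Eliminating b: 308928·(row 1) − 728·(row 2) gives 705728·m = 308928·(-736) − 728·(-310144) = -1586176, so m = -24784/11027.
Then b = ((-310144) − 728·(-24784/11027))/308928 = -11012/11027.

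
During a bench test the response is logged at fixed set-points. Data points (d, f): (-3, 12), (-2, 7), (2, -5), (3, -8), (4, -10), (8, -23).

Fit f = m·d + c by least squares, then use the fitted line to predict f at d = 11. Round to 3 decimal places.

Setting ∂/∂m … = 0 gives: 106·m + 12·c = -308;  12·m + 6·c = -27.
det = 106·6 − 12² = 492.
m = ((-308)·6 − 12·(-27))/492 = -127/41; c = (106·(-27) − 12·(-308))/492 = 139/82.
At d = 11: f̂ = (-127/41)·(11) + (139/82)·(1) = -2655/82.

f̂ = -32.378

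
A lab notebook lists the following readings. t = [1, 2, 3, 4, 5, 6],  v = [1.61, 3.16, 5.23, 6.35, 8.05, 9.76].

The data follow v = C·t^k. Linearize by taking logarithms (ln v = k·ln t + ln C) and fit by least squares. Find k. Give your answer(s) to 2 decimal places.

Let Y = ln v. Fitting Y = k·ln t + ln C by least squares:
Σln t = 6.5793, Σ(ln t)² = 9.4099, Σln v = 9.4936, Σln t·ln v = 12.6165.
Equations: 9.4099·k + 6.5793·ln C = 12.6165;  6.5793·k + 6·ln C = 9.4936.
Slope k = (n·Σln t·ln v − Σln t·Σln v)/(n·Σ(ln t)² − (Σln t)²) = (6·12.6165 − 6.5793·9.4936)/13.1729 = 1.00493; ln C = (Σln v − k·Σln t)/n = 0.48032.

k = 1.00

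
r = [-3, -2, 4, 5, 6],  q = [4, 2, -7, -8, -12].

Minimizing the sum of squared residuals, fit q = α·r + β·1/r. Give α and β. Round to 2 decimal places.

α = -1.99, β = 4.60

Compute the Gram sums: Σr·r = 90, Σr·1/r = 5, Σ1/r·1/r = 1769/3600.
And Σr·q = -156, Σ1/r·q = -461/60.
Normal equations: [[90, 5]; [5, 1769/3600]]·[α, β]ᵀ = [-156, -461/60]ᵀ.
det = 90·(1769/3600) − 5² = 769/40.
α = ((-156)·(1769/3600) − 5·(-461/60))/(769/40) = -7648/3845; β = (90·(-461/60) − 5·(-156))/(769/40) = 3540/769.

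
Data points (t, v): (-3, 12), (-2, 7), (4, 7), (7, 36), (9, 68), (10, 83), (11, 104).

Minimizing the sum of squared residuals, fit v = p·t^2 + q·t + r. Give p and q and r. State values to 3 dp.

p = 1.039, q = -1.793, r = -1.887

Forming AᵀA = [[33956, 3432, 380]; [3432, 380, 36]; [380, 36, 7]] and Aᵀv = [28404, 2816, 317]ᵀ gives AᵀA·[p, q, r]ᵀ = Aᵀv.
Inverting the 3×3 Gram matrix, [p, q, r]ᵀ = [187846/180821, -324241/180821, -341221/180821]ᵀ.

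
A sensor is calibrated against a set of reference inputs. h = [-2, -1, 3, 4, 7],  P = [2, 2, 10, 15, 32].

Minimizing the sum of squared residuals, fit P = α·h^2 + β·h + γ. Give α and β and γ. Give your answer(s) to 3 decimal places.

α = 0.415, β = 1.268, γ = 2.850

From the data, Σh^2·h^2 = 2755, Σh^2·h = 425, Σh^2 = 79, Σh·h = 79, Σh = 11, Σ1 = 5.
And Σh^2·P = 1908, Σh·P = 308, ΣP = 61.
Normal equations: [[2755, 425, 79]; [425, 79, 11]; [79, 11, 5]]·[α, β, γ]ᵀ = [1908, 308, 61]ᵀ.
Inverting the 3×3 Gram matrix, [α, β, γ]ᵀ = [2887/6954, 8821/6954, 3303/1159]ᵀ.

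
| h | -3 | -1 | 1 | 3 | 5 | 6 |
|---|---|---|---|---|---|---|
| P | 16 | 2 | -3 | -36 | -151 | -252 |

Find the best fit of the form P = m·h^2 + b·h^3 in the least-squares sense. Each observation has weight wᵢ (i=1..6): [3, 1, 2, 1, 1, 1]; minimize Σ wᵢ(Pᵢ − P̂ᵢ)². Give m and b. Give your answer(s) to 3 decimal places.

m = -1.144, b = -0.976

Sums needed: Σwᵢ·h^2·h^2 = 2248, Σwᵢ·h^2·h^3 = 10416, Σwᵢ·h^3·h^3 = 65200.
Right-hand side: Σwᵢ·h^2·P = -12743, Σwᵢ·h^3·P = -75583.
Determinant 2248·65200 − 10416² = 38076544.
m = ((-12743)·65200 − 10416·(-75583))/38076544 = -340399/297473; b = (2248·(-75583) − 10416·(-12743))/38076544 = -4647437/4759568.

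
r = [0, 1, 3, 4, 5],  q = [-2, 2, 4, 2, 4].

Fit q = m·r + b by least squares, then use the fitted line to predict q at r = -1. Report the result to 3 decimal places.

Normal-equation sums: Σr·r = 51, Σr = 13, Σ1 = 5.
Moment sums: Σr·q = 42, Σq = 10.
Normal equations: [[51, 13]; [13, 5]]·[m, b]ᵀ = [42, 10]ᵀ.
Δ = 51·5 − 13² = 86.
m = (42·5 − 13·10)/86 = 40/43; b = (51·10 − 13·42)/86 = -18/43.
At r = -1: q̂ = (40/43)·(-1) + (-18/43)·(1) = -58/43.

q̂ = -1.349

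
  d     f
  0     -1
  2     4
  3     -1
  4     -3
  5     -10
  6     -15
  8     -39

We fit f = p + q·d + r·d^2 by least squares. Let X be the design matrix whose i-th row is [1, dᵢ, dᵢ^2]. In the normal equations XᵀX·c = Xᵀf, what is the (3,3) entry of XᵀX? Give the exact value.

Row 3 ↔ basis d^2, column 3 ↔ basis d^2, so (XᵀX)_{3,3} = Σᵢ (d^2)·(d^2) = (0)·(0) + (4)·(4) + (9)·(9) + (16)·(16) + (25)·(25) + (36)·(36) + (64)·(64) = 6370.

6370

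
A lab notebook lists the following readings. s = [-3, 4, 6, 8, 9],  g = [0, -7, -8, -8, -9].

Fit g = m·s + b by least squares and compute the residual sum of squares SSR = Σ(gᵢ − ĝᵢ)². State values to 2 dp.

Forming AᵀA = [[206, 24]; [24, 5]] and Aᵀg = [-221, -32]ᵀ gives AᵀA·[m, b]ᵀ = Aᵀg.
Δ = 206·5 − 24² = 454.
m = ((-221)·5 − 24·(-32))/454 = -337/454; b = (206·(-32) − 24·(-221))/454 = -644/227.
Residuals: 277/454, -271/227, -161/227, 176/227, 235/454; SSR = 1439/454.

SSR = 3.17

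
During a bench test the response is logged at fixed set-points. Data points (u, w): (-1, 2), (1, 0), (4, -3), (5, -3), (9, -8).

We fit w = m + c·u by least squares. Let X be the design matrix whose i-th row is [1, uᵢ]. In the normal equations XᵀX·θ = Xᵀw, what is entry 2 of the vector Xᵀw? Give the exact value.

Entry 2 ↔ basis u, so (Xᵀw)_{2} = Σᵢ (u)·wᵢ = (-1)·(2) + (1)·(0) + (4)·(-3) + (5)·(-3) + (9)·(-8) = -101.

-101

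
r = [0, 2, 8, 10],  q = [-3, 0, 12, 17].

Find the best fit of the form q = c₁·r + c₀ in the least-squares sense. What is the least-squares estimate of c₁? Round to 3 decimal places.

Compute the Gram sums: Σr·r = 168, Σr = 20, Σ1 = 4.
And Σr·q = 266, Σq = 26.
So XᵀX·[c₁, c₀]ᵀ = Xᵀq: [[168, 20]; [20, 4]]·[c₁, c₀]ᵀ = [266, 26]ᵀ.
Eliminating c₀: 4·(row 1) − 20·(row 2) gives 272·c₁ = 4·266 − 20·26 = 544, so c₁ = 2.
Then c₀ = (26 − 20·2)/4 = -7/2.

c₁ = 2.000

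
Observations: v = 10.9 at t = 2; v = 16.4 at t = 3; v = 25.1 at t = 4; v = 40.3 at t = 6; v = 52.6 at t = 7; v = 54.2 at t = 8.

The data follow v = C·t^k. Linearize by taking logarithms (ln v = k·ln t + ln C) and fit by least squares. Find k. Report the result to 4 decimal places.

k = 1.2172

With ln vᵢ as the transformed response and ln tᵢ as the regressor:
Over the data: Σln t = 8.9952, Σ(ln t)² = 14.9303, Σln v = 20.0607, Σln t·ln v = 31.8333.
Normal system: [[14.9303, 8.9952]; [8.9952, 6]]·[k, ln C]ᵀ = [31.8333, 20.0607]ᵀ.
Δ = 14.9303·6 − (8.9952)² = 8.6686; k = (31.8333·6 − 8.9952·20.0607)/8.6686 = 1.21717, ln C = (14.9303·20.0607 − 8.9952·31.8333)/8.6686 = 1.51867.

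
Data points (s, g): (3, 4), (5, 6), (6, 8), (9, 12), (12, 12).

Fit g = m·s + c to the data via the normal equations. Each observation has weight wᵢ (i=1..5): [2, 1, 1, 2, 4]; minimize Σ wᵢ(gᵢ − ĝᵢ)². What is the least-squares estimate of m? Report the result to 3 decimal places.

m = 0.888

Forming MᵀWM = [[817, 83]; [83, 10]] and MᵀWg = [894, 94]ᵀ gives MᵀWM·[m, c]ᵀ = MᵀWg.
det = 817·10 − 83² = 1281.
m = (894·10 − 83·94)/1281 = 1138/1281; c = (817·94 − 83·894)/1281 = 2596/1281.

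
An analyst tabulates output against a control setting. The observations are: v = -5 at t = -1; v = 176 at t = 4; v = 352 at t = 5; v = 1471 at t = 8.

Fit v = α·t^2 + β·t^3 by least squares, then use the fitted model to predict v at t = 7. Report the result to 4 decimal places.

v̂ = 980.2289

The normal equations are: 4978·α + 36916·β = 105755;  36916·α + 281866·β = 808421.
(Σt^2·t^2 = 4978, Σt^2·t^3 = 36916, Σt^3·t^3 = 281866, Σt^2·v = 105755, Σt^3·v = 808421.)
Δ = 4978·281866 − 36916² = 40337892.
α = (105755·281866 − 36916·808421)/40337892 = -5821801/6722982; β = (4978·808421 − 36916·105755)/40337892 = 20044693/6722982.
At t = 7: v̂ = (-5821801/6722982)·(49) + (20044693/6722982)·(343) = 52302075/53357.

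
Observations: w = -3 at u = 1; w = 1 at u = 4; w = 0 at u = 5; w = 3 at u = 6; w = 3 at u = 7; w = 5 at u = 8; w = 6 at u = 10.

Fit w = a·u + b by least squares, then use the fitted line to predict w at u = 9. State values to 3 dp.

ŵ = 5.365

Setting ∂/∂a … = 0 gives: 291·a + 41·b = 140;  41·a + 7·b = 15.
Eliminating b: 7·(row 1) − 41·(row 2) gives 356·a = 7·140 − 41·15 = 365, so a = 365/356.
Then b = (15 − 41·(365/356))/7 = -1375/356.
At u = 9: ŵ = (365/356)·(9) + (-1375/356)·(1) = 955/178.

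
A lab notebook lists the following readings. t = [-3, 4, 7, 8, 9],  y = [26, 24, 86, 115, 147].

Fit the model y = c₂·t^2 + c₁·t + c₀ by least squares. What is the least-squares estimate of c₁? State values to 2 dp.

From the data, Σt^2·t^2 = 13395, Σt^2·t = 1621, Σt^2 = 219, Σt·t = 219, Σt = 25, Σ1 = 5.
Moment sums: Σt^2·y = 24099, Σt·y = 2863, Σy = 398.
Normal equations: [[13395, 1621, 219]; [1621, 219, 25]; [219, 25, 5]]·[c₂, c₁, c₀]ᵀ = [24099, 2863, 398]ᵀ.
Row-reducing yields c₂ = 26166/12623, c₁ = -58371/25246, c₀ = 715/1942.

c₁ = -2.31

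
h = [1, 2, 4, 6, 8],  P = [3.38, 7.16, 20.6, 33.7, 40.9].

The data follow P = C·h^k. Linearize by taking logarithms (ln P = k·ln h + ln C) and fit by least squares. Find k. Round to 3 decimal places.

k = 1.255

Taking logs, ln P = k·ln h + ln C, so regress ln P on ln h.
Σln h = 5.9506, Σ(ln h)² = 9.9367, Σln P = 13.4403, Σln h·ln P = 19.5780.
Equations: 9.9367·k + 5.9506·ln C = 19.5780;  5.9506·k + 5·ln C = 13.4403.
Slope k = (n·Σln h·ln P − Σln h·Σln P)/(n·Σ(ln h)² − (Σln h)²) = (5·19.5780 − 5.9506·13.4403)/14.2736 = 1.25487; ln C = (Σln P − k·Σln h)/n = 1.19460.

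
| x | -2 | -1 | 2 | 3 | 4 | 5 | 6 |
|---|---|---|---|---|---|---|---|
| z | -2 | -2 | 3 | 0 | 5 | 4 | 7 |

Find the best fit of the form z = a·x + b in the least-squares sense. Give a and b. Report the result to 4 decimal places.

a = 1.0718, b = -0.4601

With design matrix A, AᵀA = [[95, 17]; [17, 7]] and Aᵀz = [94, 15]ᵀ.
Determinant 95·7 − 17² = 376.
a = (94·7 − 17·15)/376 = 403/376; b = (95·15 − 17·94)/376 = -173/376.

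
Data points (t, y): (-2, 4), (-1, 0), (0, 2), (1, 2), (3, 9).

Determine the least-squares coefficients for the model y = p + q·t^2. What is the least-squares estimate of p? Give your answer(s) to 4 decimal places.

p = 0.7333

Normal-equation sums: Σ1 = 5, Σt^2 = 15, Σt^2·t^2 = 99.
For Xᵀy: Σy = 17, Σt^2·y = 99.
XᵀX·[p, q]ᵀ = Xᵀy becomes [[5, 15]; [15, 99]]·[p, q]ᵀ = [17, 99]ᵀ.
Eliminating q: 99·(row 1) − 15·(row 2) gives 270·p = 99·17 − 15·99 = 198, so p = 11/15.
Then q = (99 − 15·(11/15))/99 = 8/9.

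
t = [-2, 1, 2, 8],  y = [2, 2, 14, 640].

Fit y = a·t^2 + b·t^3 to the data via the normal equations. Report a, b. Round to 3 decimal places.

a = 2.090, b = 0.989

Setting ∂/∂a … = 0 gives: 4129·a + 32769·b = 41026;  32769·a + 262273·b = 327778.
(Σt^2·t^2 = 4129, Σt^2·t^3 = 32769, Σt^3·t^3 = 262273, Σt^2·y = 41026, Σt^3·y = 327778.)
Δ = 4129·262273 − 32769² = 9117856.
a = (41026·262273 − 32769·327778)/9117856 = 54133/25903; b = (4129·327778 − 32769·41026)/9117856 = 25609/25903.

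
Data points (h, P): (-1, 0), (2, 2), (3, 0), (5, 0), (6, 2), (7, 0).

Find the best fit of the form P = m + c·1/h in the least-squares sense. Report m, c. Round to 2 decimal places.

With design matrix M, MᵀM = [[6, 12/35]; [12/35, 31957/22050]] and MᵀP = [4, 4/3]ᵀ.
Eliminating c: (31957/22050)·(row 1) − (12/35)·(row 2) gives (1261/147)·m = (31957/22050)·4 − (12/35)·(4/3) = 58874/11025, so m = 58874/94575.
Then c = ((4/3) − (12/35)·(58874/94575))/(31957/22050) = 4872/6305.

m = 0.62, c = 0.77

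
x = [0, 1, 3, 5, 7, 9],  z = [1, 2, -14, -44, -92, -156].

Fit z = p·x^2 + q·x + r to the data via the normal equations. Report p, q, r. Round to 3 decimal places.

p = -2.087, q = 1.251, r = 1.672

Sums needed: Σx^2·x^2 = 9669, Σx^2·x = 1225, Σx^2 = 165, Σx·x = 165, Σx = 25, Σ1 = 6.
For Mᵀz: Σx^2·z = -18368, Σx·z = -2308, Σz = -303.
Inverting the 3×3 Gram matrix, [p, q, r]ᵀ = [-14561/6978, 14549/11630, 5833/3489]ᵀ.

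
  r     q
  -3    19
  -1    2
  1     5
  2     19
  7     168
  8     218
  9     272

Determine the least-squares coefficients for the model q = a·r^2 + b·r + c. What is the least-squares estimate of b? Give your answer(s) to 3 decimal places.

b = 2.769

Normal-equation sums: Σr^2·r^2 = 13157, Σr^2·r = 1565, Σr^2 = 209, Σr·r = 209, Σr = 23, Σ1 = 7.
Right-hand side: Σr^2·q = 44470, Σr·q = 5352, Σq = 703.
So MᵀM·[a, b, c]ᵀ = Mᵀq: [[13157, 1565, 209]; [1565, 209, 23]; [209, 23, 7]]·[a, b, c]ᵀ = [44470, 5352, 703]ᵀ.
Row-reducing yields a = 1613813/530322, b = 1468399/530322, c = 41816/88387.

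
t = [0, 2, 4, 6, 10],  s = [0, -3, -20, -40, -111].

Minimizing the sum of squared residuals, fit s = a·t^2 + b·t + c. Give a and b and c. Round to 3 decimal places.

From the data, Σt^2·t^2 = 11568, Σt^2·t = 1288, Σt^2 = 156, Σt·t = 156, Σt = 22, Σ1 = 5.
Right-hand side: Σt^2·s = -12872, Σt·s = -1436, Σs = -174.
Normal equations: [[11568, 1288, 156]; [1288, 156, 22]; [156, 22, 5]]·[a, b, c]ᵀ = [-12872, -1436, -174]ᵀ.
Row-reducing yields a = -729/679, b = -281/679, c = 352/679.

a = -1.074, b = -0.414, c = 0.518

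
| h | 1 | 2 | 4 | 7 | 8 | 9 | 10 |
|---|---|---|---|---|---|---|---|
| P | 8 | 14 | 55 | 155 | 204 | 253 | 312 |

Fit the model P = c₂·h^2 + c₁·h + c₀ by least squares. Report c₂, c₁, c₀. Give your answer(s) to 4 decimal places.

Compute the Gram sums: Σh^2·h^2 = 23331, Σh^2·h = 2657, Σh^2 = 315, Σh·h = 315, Σh = 41, Σ1 = 7.
For AᵀP: Σh^2·P = 73288, Σh·P = 8370, ΣP = 1001.
So AᵀA·[c₂, c₁, c₀]ᵀ = AᵀP: [[23331, 2657, 315]; [2657, 315, 41]; [315, 41, 7]]·[c₂, c₁, c₀]ᵀ = [73288, 8370, 1001]ᵀ.
Inverting the 3×3 Gram matrix, [c₂, c₁, c₀]ᵀ = [68693/22792, 2597/3256, 30797/11396]ᵀ.

c₂ = 3.0139, c₁ = 0.7976, c₀ = 2.7024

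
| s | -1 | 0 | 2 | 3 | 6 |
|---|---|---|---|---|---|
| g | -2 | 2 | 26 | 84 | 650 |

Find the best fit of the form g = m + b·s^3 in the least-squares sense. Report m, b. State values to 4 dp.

From the data, Σ1 = 5, Σs^3 = 250, Σs^3·s^3 = 47450.
And Σg = 760, Σs^3·g = 142878.
Normal equations: [[5, 250]; [250, 47450]]·[m, b]ᵀ = [760, 142878]ᵀ.
Δ = 5·47450 − 250² = 174750.
m = (760·47450 − 250·142878)/174750 = 1370/699; b = (5·142878 − 250·760)/174750 = 52439/17475.

m = 1.9599, b = 3.0008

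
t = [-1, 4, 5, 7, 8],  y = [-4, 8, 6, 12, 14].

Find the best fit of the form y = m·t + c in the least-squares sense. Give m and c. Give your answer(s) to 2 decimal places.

From the data, Σt·t = 155, Σt = 23, Σ1 = 5.
Moment sums: Σt·y = 262, Σy = 36.
So MᵀM·[m, c]ᵀ = Mᵀy: [[155, 23]; [23, 5]]·[m, c]ᵀ = [262, 36]ᵀ.
Eliminating c: 5·(row 1) − 23·(row 2) gives 246·m = 5·262 − 23·36 = 482, so m = 241/123.
Then c = (36 − 23·(241/123))/5 = -223/123.

m = 1.96, c = -1.81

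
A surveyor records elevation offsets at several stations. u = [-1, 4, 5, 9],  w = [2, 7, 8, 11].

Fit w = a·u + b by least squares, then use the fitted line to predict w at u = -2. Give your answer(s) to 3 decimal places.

ŵ = 1.335

Entries of AᵀA: Σu·u = 123, Σu = 17, Σ1 = 4.
And Σu·w = 165, Σw = 28.
Eliminating b: 4·(row 1) − 17·(row 2) gives 203·a = 4·165 − 17·28 = 184, so a = 184/203.
Then b = (28 − 17·(184/203))/4 = 639/203.
At u = -2: ŵ = (184/203)·(-2) + (639/203)·(1) = 271/203.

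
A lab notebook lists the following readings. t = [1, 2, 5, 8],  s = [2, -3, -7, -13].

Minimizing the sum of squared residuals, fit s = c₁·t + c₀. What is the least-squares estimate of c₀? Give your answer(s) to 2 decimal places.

c₀ = 2.62

Entries of XᵀX: Σt·t = 94, Σt = 16, Σ1 = 4.
For Xᵀs: Σt·s = -143, Σs = -21.
XᵀX·[c₁, c₀]ᵀ = Xᵀs becomes [[94, 16]; [16, 4]]·[c₁, c₀]ᵀ = [-143, -21]ᵀ.
Eliminating c₀: 4·(row 1) − 16·(row 2) gives 120·c₁ = 4·(-143) − 16·(-21) = -236, so c₁ = -59/30.
Then c₀ = ((-21) − 16·(-59/30))/4 = 157/60.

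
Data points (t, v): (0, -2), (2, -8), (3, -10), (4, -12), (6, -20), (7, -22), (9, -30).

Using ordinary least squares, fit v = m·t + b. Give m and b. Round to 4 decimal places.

From the data, Σt·t = 195, Σt = 31, Σ1 = 7.
And Σt·v = -638, Σv = -104.
So MᵀM·[m, b]ᵀ = Mᵀv: [[195, 31]; [31, 7]]·[m, b]ᵀ = [-638, -104]ᵀ.
det = 195·7 − 31² = 404.
m = ((-638)·7 − 31·(-104))/404 = -621/202; b = (195·(-104) − 31·(-638))/404 = -251/202.

m = -3.0743, b = -1.2426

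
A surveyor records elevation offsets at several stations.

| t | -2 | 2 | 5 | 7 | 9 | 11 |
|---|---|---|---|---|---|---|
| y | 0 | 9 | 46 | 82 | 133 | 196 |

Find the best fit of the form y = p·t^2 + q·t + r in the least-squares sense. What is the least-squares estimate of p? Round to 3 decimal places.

Compute the Gram sums: Σt^2·t^2 = 24260, Σt^2·t = 2528, Σt^2 = 284, Σt·t = 284, Σt = 32, Σ1 = 6.
Right-hand side: Σt^2·y = 39693, Σt·y = 4175, Σy = 466.
Inverting the 3×3 Gram matrix, [p, q, r]ᵀ = [42977/29868, 16061/7860, -33333/24890]ᵀ.

p = 1.439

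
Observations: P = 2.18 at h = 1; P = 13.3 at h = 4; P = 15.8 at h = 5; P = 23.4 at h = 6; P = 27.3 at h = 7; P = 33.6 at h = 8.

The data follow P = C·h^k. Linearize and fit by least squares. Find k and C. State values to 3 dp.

k = 1.306, C = 2.150

Linearized form: ln P = k·ln h + ln C. From the 6 transformed points,
Over the data: Σln h = 8.8128, Σ(ln h)² = 15.8331, Σln P = 16.1012, Σln h·ln P = 27.4216.
Normal system: [[15.8331, 8.8128]; [8.8128, 6]]·[k, ln C]ᵀ = [27.4216, 16.1012]ᵀ.
Slope k = (n·Σln h·ln P − Σln h·Σln P)/(n·Σ(ln h)² − (Σln h)²) = (6·27.4216 − 8.8128·16.1012)/17.3327 = 1.30572; ln C = (Σln P − k·Σln h)/n = 0.76569, so C = exp(0.76569) = 2.15048.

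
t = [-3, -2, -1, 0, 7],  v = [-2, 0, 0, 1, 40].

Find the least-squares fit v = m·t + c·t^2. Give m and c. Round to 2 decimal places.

m = 1.88, c = 0.55

The normal equations are: 63·m + 307·c = 286;  307·m + 2499·c = 1942.
(Σt·t = 63, Σt·t^2 = 307, Σt^2·t^2 = 2499, Σt·v = 286, Σt^2·v = 1942.)
Eliminating c: 2499·(row 1) − 307·(row 2) gives 63188·m = 2499·286 − 307·1942 = 118520, so m = 29630/15797.
Then c = (1942 − 307·(29630/15797))/2499 = 8636/15797.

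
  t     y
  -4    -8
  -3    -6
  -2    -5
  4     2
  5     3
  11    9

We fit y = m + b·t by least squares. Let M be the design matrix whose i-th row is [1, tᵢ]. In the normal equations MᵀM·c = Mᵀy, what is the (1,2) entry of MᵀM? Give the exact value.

11

Row 1 ↔ basis 1, column 2 ↔ basis t, so (MᵀM)_{1,2} = Σᵢ t = (1)·(-4) + (1)·(-3) + (1)·(-2) + (1)·(4) + (1)·(5) + (1)·(11) = 11.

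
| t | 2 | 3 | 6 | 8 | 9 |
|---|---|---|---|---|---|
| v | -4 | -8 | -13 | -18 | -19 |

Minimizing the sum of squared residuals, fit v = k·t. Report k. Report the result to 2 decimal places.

With design matrix A, AᵀA = [[194]] and Aᵀv = [-425]ᵀ.
k = (-425)/194 = -2.19072.

k = -2.19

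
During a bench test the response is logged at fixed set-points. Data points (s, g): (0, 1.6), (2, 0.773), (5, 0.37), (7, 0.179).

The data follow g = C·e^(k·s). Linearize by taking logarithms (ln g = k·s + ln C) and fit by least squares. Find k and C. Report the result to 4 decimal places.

With ln gᵢ as the transformed response and sᵢ as the regressor:
AᵀA = [[78.0000, 14.0000]; [14.0000, 4]], rhs = [-17.5288, -2.5021]ᵀ  (here Σs = 14.0000, Σ(s)² = 78.0000, Σln g = -2.5021, Σs·ln g = -17.5288).
Solving (det = 116.0000): k = -0.30246, ln C = 0.43310, so C = exp(0.43310) = 1.54203.

k = -0.3025, C = 1.5420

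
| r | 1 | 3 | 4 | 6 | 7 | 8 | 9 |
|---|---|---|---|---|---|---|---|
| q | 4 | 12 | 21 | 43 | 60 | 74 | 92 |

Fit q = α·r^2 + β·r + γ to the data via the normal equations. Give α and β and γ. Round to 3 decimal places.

α = 1.046, β = 0.716, γ = 1.583

The normal equations are: 14692·α + 1892·β + 256·γ = 17124;  1892·α + 256·β + 38·γ = 2222;  256·α + 38·β + 7·γ = 306.
Inverting the 3×3 Gram matrix, [α, β, γ]ᵀ = [3865/3696, 2647/3696, 975/616]ᵀ.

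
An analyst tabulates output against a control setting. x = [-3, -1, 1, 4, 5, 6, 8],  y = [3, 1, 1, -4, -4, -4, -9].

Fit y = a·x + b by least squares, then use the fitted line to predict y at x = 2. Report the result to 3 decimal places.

The normal system MᵀM·[a, b]ᵀ = Mᵀy is [[152, 20]; [20, 7]]·[a, b]ᵀ = [-141, -16]ᵀ.
Determinant 152·7 − 20² = 664.
a = ((-141)·7 − 20·(-16))/664 = -667/664; b = (152·(-16) − 20·(-141))/664 = 97/166.
At x = 2: ŷ = (-667/664)·(2) + (97/166)·(1) = -473/332.

ŷ = -1.425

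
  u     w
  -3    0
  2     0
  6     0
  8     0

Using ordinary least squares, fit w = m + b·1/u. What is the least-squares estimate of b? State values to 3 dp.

b = 0.000

Setting ∂/∂m … = 0 gives: 4·m + (11/24)·b = 0;  (11/24)·m + (233/576)·b = 0.
det = 4·(233/576) − (11/24)² = 811/576.
m = (0·(233/576) − (11/24)·0)/(811/576) = 0; b = (4·0 − (11/24)·0)/(811/576) = 0.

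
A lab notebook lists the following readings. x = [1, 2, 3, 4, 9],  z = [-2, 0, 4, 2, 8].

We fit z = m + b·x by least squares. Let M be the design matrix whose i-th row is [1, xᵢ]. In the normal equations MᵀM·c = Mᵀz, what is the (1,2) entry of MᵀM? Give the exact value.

Row 1 ↔ basis 1, column 2 ↔ basis x, so (MᵀM)_{1,2} = Σᵢ x = (1)·(1) + (1)·(2) + (1)·(3) + (1)·(4) + (1)·(9) = 19.

19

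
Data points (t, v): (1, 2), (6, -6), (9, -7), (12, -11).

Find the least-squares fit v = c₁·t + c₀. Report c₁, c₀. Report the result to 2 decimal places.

c₁ = -1.14, c₀ = 2.45

From the data, Σt·t = 262, Σt = 28, Σ1 = 4.
For Mᵀv: Σt·v = -229, Σv = -22.
So MᵀM·[c₁, c₀]ᵀ = Mᵀv: [[262, 28]; [28, 4]]·[c₁, c₀]ᵀ = [-229, -22]ᵀ.
Eliminating c₀: 4·(row 1) − 28·(row 2) gives 264·c₁ = 4·(-229) − 28·(-22) = -300, so c₁ = -25/22.
Then c₀ = ((-22) − 28·(-25/22))/4 = 27/11.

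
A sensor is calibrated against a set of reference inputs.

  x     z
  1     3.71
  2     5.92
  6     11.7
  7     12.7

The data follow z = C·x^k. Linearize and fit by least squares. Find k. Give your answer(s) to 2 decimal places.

k = 0.63

With ln zᵢ as the transformed response and ln xᵢ as the regressor:
Σln x = 4.4308, Σ(ln x)² = 7.4774, Σln z = 8.0906, Σln x·ln z = 10.5854.
Equations: 7.4774·k + 4.4308·ln C = 10.5854;  4.4308·k + 4·ln C = 8.0906.
Slope k = (n·Σln x·ln z − Σln x·Σln z)/(n·Σ(ln x)² − (Σln x)²) = (4·10.5854 − 4.4308·8.0906)/10.2775 = 0.63183; ln C = (Σln z − k·Σln x)/n = 1.32276.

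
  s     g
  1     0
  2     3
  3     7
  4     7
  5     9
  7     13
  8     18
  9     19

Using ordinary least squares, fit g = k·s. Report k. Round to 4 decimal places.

k = 2.0321

Compute the Gram sums: Σs·s = 249.
Moment sums: Σs·g = 506.
Hence k = 506 / 249 ≈ 2.03213.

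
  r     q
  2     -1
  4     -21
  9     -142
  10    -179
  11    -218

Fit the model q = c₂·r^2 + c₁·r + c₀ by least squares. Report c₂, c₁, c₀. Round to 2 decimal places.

c₂ = -2.00, c₁ = 1.78, c₀ = 3.59

MᵀM·[c₂, c₁, c₀]ᵀ = Mᵀq reads: 31474·c₂ + 3132·c₁ + 322·c₀ = -56120;  3132·c₂ + 322·c₁ + 36·c₀ = -5552;  322·c₂ + 36·c₁ + 5·c₀ = -561.
(Σr^2·r^2 = 31474, Σr^2·r = 3132, Σr^2 = 322, Σr·r = 322, Σr = 36, Σ1 = 5, Σr^2·q = -56120, Σr·q = -5552, Σq = -561.)
Solving the 3×3 system (Gaussian elimination) gives c₂ = -30823/15439, c₁ = 27412/15439, c₀ = 55379/15439.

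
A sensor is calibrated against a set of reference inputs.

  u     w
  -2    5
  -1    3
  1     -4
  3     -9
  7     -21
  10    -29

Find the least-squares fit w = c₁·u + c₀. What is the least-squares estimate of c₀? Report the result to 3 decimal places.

c₀ = -0.548

Forming MᵀM = [[164, 18]; [18, 6]] and Mᵀw = [-481, -55]ᵀ gives MᵀM·[c₁, c₀]ᵀ = Mᵀw.
Δ = 164·6 − 18² = 660.
c₁ = ((-481)·6 − 18·(-55))/660 = -158/55; c₀ = (164·(-55) − 18·(-481))/660 = -181/330.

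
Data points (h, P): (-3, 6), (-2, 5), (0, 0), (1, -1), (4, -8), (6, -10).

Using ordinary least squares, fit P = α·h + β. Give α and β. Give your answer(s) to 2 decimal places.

Entries of MᵀM: Σh·h = 66, Σh = 6, Σ1 = 6.
For MᵀP: Σh·P = -121, ΣP = -8.
Normal equations: [[66, 6]; [6, 6]]·[α, β]ᵀ = [-121, -8]ᵀ.
Δ = 66·6 − 6² = 360.
α = ((-121)·6 − 6·(-8))/360 = -113/60; β = (66·(-8) − 6·(-121))/360 = 11/20.

α = -1.88, β = 0.55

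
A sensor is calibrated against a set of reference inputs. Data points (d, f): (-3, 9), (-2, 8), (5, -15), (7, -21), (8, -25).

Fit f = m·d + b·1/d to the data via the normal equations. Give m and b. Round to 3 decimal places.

Normal-equation sums: Σd·d = 151, Σd·1/d = 5, Σ1/d·1/d = 308449/705600.
Right-hand side: Σd·f = -465, Σ1/d·f = -129/8.
Δ = 151·(308449/705600) − 5² = 28935799/705600.
m = ((-465)·(308449/705600) − 5·(-129/8))/(28935799/705600) = -86539785/28935799; b = (151·(-129/8) − 5·(-465))/(28935799/705600) = -77527800/28935799.

m = -2.991, b = -2.679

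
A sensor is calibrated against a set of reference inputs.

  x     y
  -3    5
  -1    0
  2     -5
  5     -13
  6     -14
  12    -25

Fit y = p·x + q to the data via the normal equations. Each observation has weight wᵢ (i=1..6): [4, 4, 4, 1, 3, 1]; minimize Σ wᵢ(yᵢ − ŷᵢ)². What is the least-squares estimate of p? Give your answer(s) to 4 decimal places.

Sums needed: Σwᵢ·x·x = 333, Σwᵢ·x = 27, Σwᵢ·1 = 17.
Moment sums: Σwᵢ·x·y = -717, Σwᵢ·y = -80.
Normal equations: [[333, 27]; [27, 17]]·[p, q]ᵀ = [-717, -80]ᵀ.
det = 333·17 − 27² = 4932.
p = ((-717)·17 − 27·(-80))/4932 = -3343/1644; q = (333·(-80) − 27·(-717))/4932 = -809/548.

p = -2.0335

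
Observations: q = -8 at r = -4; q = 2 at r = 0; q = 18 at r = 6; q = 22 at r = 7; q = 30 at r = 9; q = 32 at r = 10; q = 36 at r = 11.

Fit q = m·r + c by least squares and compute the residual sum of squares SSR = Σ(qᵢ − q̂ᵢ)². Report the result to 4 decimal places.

SSR = 10.0062

Compute the Gram sums: Σr·r = 403, Σr = 39, Σ1 = 7.
Right-hand side: Σr·q = 1280, Σq = 132.
So XᵀX·[m, c]ᵀ = Xᵀq: [[403, 39]; [39, 7]]·[m, c]ᵀ = [1280, 132]ᵀ.
Eliminating c: 7·(row 1) − 39·(row 2) gives 1300·m = 7·1280 − 39·132 = 3812, so m = 953/325.
Then c = (132 − 39·(953/325))/7 = 63/25.
Residuals: 393/325, -13/25, -687/325, -68/65, 354/325, 51/325, 398/325; SSR = 3252/325.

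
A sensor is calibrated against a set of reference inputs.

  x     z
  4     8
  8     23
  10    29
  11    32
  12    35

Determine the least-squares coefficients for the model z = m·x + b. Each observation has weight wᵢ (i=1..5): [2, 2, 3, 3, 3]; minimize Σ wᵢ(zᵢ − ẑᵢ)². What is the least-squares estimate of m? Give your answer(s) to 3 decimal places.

m = 3.359

From the data, Σwᵢ·x·x = 1255, Σwᵢ·x = 123, Σwᵢ·1 = 13.
For AᵀWz: Σwᵢ·x·z = 3618, Σwᵢ·z = 350.
Δ = 1255·13 − 123² = 1186.
m = (3618·13 − 123·350)/1186 = 1992/593; b = (1255·350 − 123·3618)/1186 = -2882/593.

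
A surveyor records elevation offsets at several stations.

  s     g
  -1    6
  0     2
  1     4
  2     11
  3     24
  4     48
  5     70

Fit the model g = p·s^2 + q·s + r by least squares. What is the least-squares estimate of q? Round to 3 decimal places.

q = -1.143

Entries of MᵀM: Σs^2·s^2 = 980, Σs^2·s = 224, Σs^2 = 56, Σs·s = 56, Σs = 14, Σ1 = 7.
Moment sums: Σs^2·g = 2788, Σs·g = 634, Σg = 165.
MᵀM·[p, q, r]ᵀ = Mᵀg becomes [[980, 224, 56]; [224, 56, 14]; [56, 14, 7]]·[p, q, r]ᵀ = [2788, 634, 165]ᵀ.
Inverting the 3×3 Gram matrix, [p, q, r]ᵀ = [3, -8/7, 13/7]ᵀ.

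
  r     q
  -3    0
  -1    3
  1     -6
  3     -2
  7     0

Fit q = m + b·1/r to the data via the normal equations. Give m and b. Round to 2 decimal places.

From the data, Σ1 = 5, Σ1/r = 1/7, Σ1/r·1/r = 989/441.
Moment sums: Σq = -5, Σ1/r·q = -29/3.
So XᵀX·[m, b]ᵀ = Xᵀq: [[5, 1/7]; [1/7, 989/441]]·[m, b]ᵀ = [-5, -29/3]ᵀ.
Δ = 5·(989/441) − (1/7)² = 4936/441.
m = ((-5)·(989/441) − (1/7)·(-29/3))/(4936/441) = -542/617; b = (5·(-29/3) − (1/7)·(-5))/(4936/441) = -2625/617.

m = -0.88, b = -4.25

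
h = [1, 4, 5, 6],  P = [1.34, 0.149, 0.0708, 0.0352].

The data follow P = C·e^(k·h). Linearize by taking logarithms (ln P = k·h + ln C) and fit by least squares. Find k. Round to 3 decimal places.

Let Y = ln P. Fitting Y = k·h + ln C by least squares:
XᵀX = [[78.0000, 16.0000]; [16.0000, 4]], rhs = [-40.6423, -7.6057]ᵀ  (here Σh = 16.0000, Σ(h)² = 78.0000, Σln P = -7.6057, Σh·ln P = -40.6423).
Slope k = (n·Σh·ln P − Σh·Σln P)/(n·Σ(h)² − (Σh)²) = (4·-40.6423 − 16.0000·-7.6057)/56.0000 = -0.72995; ln C = (Σln P − k·Σh)/n = 1.01837.

k = -0.730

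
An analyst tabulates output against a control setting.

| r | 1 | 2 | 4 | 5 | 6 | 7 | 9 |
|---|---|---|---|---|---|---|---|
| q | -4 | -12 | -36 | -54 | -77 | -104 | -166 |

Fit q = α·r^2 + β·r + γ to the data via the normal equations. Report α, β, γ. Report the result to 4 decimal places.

α = -1.9101, β = -1.1559, γ = -1.2512

Entries of XᵀX: Σr^2·r^2 = 11156, Σr^2·r = 1486, Σr^2 = 212, Σr·r = 212, Σr = 34, Σ1 = 7.
Right-hand side: Σr^2·q = -23292, Σr·q = -3126, Σq = -453.
Normal equations: [[11156, 1486, 212]; [1486, 212, 34]; [212, 34, 7]]·[α, β, γ]ᵀ = [-23292, -3126, -453]ᵀ.
Row-reducing yields α = -15256/7987, β = -9232/7987, γ = -9993/7987.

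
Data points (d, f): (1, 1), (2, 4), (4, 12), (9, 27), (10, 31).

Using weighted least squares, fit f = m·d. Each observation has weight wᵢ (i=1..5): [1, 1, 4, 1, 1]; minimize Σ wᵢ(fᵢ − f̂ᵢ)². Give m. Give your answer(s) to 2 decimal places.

m = 3.02

Forming AᵀWA = [[250]] and AᵀWf = [754]ᵀ gives AᵀWA·[m]ᵀ = AᵀWf.
m = 754/250 = 3.016.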